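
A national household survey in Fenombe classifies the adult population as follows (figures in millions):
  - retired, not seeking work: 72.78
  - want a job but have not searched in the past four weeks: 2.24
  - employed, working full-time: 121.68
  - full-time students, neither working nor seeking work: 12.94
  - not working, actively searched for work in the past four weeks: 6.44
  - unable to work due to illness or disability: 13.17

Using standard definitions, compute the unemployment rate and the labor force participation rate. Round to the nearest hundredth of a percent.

Employed = 121.68 million.
Unemployed = 6.44 million.
Labor force = 121.68 + 6.44 = 128.12 million.
Not in labor force = 72.78 + 2.24 + 12.94 + 13.17 = 101.13 million (those not working and not actively searching are outside the labor force — including those who want a job but have given up searching).
Civilian working-age population = 128.12 + 101.13 = 229.25 million.
Unemployment rate = 6.44 / 128.12 = 5.03%.
Labor force participation rate = 128.12 / 229.25 = 55.89%.

Unemployment rate ≈ 5.03%; labor force participation rate ≈ 55.89%.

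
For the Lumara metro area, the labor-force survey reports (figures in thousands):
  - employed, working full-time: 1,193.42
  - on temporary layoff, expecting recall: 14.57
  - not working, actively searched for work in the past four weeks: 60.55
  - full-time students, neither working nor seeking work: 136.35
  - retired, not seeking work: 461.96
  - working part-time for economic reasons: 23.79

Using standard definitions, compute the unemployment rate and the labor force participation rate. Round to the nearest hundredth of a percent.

Employed = 1,193.42 + 23.79 = 1,217.21 thousand (anyone who worked, including part-time for economic reasons, counts as employed).
Unemployed = 14.57 + 60.55 = 75.12 thousand (jobless and actively searching, or on temporary layoff).
Labor force = 1,217.21 + 75.12 = 1,292.33 thousand.
Not in labor force = 136.35 + 461.96 = 598.31 thousand (those not working and not actively searching are outside the labor force).
Civilian working-age population = 1,292.33 + 598.31 = 1,890.64 thousand.
Unemployment rate = 75.12 / 1,292.33 = 5.81%.
Labor force participation rate = 1,292.33 / 1,890.64 = 68.35%.

Unemployment rate ≈ 5.81%; labor force participation rate ≈ 68.35%.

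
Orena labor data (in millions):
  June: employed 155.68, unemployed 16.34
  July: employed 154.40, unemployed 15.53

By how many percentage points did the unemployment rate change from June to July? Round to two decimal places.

The unemployment rate changed by −0.36 percentage points.

June: labor force = 155.68 + 16.34 = 172.02; u = 16.34/172.02 = 9.50%.
July: labor force = 154.40 + 15.53 = 169.93; u = 15.53/169.93 = 9.14%.
Change = 9.14% − 9.50% = −0.36 pp.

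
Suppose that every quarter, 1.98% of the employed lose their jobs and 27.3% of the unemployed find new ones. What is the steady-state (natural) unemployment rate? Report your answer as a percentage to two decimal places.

At steady state the flows balance: s·E = f·U, so U/(E+U) = s/(s+f).
u* = 1.98 / (1.98 + 27.3) = 1.98 / 29.28 = 6.76%.

Steady-state unemployment rate ≈ 6.76%.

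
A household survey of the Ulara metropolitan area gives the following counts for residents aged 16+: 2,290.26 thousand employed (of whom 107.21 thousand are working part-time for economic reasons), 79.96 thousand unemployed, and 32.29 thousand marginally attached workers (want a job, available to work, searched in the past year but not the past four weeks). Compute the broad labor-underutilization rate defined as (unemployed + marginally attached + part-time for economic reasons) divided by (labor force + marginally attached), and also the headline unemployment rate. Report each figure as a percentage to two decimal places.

Broad underutilization rate ≈ 9.13%; headline unemployment rate ≈ 3.37%.

Labor force = 2,290.26 + 79.96 = 2,370.22 thousand.
Numerator = 79.96 + 32.29 + 107.21 = 219.46 thousand.
Denominator = 2,370.22 + 32.29 = 2,402.51 thousand.
Broad rate = 219.46 / 2,402.51 = 9.13%.
Headline unemployment rate = 79.96 / 2,370.22 = 3.37%.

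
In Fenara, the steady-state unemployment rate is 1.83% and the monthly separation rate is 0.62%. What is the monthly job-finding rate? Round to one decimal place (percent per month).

From u* = s/(s+f): f = s·(1−u)/u.
f = 0.62 × (1 − 0.0183) / 0.0183 = 0.6087 / 0.0183 ≈ 33.3% per month.

Job-finding rate ≈ 33.3% per month.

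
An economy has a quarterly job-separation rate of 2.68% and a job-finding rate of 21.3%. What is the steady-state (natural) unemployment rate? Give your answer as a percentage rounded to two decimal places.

Steady-state unemployment rate ≈ 11.18%.

At steady state the flows balance: s·E = f·U, so U/(E+U) = s/(s+f).
u* = 2.68 / (2.68 + 21.3) = 2.68 / 23.98 = 11.18%.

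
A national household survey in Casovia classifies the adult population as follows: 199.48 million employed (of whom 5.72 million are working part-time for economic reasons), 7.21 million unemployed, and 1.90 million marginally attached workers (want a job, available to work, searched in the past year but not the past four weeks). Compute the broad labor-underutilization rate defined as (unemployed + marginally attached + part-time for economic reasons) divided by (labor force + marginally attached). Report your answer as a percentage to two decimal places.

Labor force = 199.48 + 7.21 = 206.69 million.
Numerator = 7.21 + 1.90 + 5.72 = 14.83 million.
Denominator = 206.69 + 1.90 = 208.59 million.
Broad rate = 14.83 / 208.59 = 7.11%.

Broad underutilization rate ≈ 7.11%.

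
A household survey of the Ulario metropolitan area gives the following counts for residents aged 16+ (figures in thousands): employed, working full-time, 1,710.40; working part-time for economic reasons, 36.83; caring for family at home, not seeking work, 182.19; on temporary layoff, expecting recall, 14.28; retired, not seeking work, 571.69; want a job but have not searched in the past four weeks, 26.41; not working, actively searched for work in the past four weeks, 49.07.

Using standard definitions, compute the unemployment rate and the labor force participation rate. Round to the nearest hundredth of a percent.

Unemployment rate ≈ 3.50%; labor force participation rate ≈ 69.88%.

Employed = 1,710.40 + 36.83 = 1,747.23 thousand (anyone who worked, including part-time for economic reasons, counts as employed).
Unemployed = 14.28 + 49.07 = 63.35 thousand (jobless and actively searching, or on temporary layoff).
Labor force = 1,747.23 + 63.35 = 1,810.58 thousand.
Not in labor force = 182.19 + 571.69 + 26.41 = 780.29 thousand (those not working and not actively searching are outside the labor force — including those who want a job but have given up searching).
Civilian working-age population = 1,810.58 + 780.29 = 2,590.87 thousand.
Unemployment rate = 63.35 / 1,810.58 = 3.50%.
Labor force participation rate = 1,810.58 / 2,590.87 = 69.88%.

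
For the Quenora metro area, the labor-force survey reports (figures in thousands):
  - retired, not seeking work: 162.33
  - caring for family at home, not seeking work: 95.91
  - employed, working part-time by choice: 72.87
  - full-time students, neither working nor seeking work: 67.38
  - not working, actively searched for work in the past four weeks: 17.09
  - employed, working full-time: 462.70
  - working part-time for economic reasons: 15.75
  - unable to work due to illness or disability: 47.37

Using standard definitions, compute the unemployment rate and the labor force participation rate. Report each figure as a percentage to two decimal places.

Employed = 72.87 + 462.70 + 15.75 = 551.32 thousand (anyone who worked, including part-time for economic reasons, counts as employed).
Unemployed = 17.09 thousand.
Labor force = 551.32 + 17.09 = 568.41 thousand.
Not in labor force = 162.33 + 95.91 + 67.38 + 47.37 = 372.99 thousand (those not working and not actively searching are outside the labor force).
Civilian working-age population = 568.41 + 372.99 = 941.40 thousand.
Unemployment rate = 17.09 / 568.41 = 3.01%.
Labor force participation rate = 568.41 / 941.40 = 60.38%.

Unemployment rate ≈ 3.01%; labor force participation rate ≈ 60.38%.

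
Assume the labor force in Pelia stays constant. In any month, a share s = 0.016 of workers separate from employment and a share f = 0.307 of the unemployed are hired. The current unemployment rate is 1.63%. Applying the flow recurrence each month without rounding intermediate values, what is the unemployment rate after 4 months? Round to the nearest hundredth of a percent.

With a fixed labor force, u_{t+1} = u_t + s·(1−u_t) − f·u_t = u_t·(1−s−f) + s.
Here 1−s−f = 0.677 and s = 0.016.
u_1 = 0.016300 × 0.677 + 0.016 = 0.027035.
u_2 = 0.027035 × 0.677 + 0.016 = 0.034303.
u_3 = 0.034303 × 0.677 + 0.016 = 0.039223.
u_4 = 0.039223 × 0.677 + 0.016 = 0.042554.

Unemployment rate after four months ≈ 4.26%.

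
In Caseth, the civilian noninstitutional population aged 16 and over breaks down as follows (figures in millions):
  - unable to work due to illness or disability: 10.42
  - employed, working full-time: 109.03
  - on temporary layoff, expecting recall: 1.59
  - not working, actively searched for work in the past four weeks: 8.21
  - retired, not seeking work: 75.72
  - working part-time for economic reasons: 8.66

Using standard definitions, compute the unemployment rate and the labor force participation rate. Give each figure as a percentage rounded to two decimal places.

Employed = 109.03 + 8.66 = 117.69 million (anyone who worked, including part-time for economic reasons, counts as employed).
Unemployed = 1.59 + 8.21 = 9.80 million (jobless and actively searching, or on temporary layoff).
Labor force = 117.69 + 9.80 = 127.49 million.
Not in labor force = 10.42 + 75.72 = 86.14 million (those not working and not actively searching are outside the labor force).
Civilian working-age population = 127.49 + 86.14 = 213.63 million.
Unemployment rate = 9.80 / 127.49 = 7.69%.
Labor force participation rate = 127.49 / 213.63 = 59.68%.

Unemployment rate ≈ 7.69%; labor force participation rate ≈ 59.68%.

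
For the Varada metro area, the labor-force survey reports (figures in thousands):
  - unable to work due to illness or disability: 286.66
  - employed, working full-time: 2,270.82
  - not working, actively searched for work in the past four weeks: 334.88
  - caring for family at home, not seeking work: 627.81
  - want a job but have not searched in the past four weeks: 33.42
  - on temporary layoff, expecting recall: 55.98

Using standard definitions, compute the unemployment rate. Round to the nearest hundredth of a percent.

Unemployment rate ≈ 14.68%.

Employed = 2,270.82 thousand.
Unemployed = 334.88 + 55.98 = 390.86 thousand (jobless and actively searching, or on temporary layoff).
Labor force = 2,270.82 + 390.86 = 2,661.68 thousand.
Unemployment rate = 390.86 / 2,661.68 = 14.68%.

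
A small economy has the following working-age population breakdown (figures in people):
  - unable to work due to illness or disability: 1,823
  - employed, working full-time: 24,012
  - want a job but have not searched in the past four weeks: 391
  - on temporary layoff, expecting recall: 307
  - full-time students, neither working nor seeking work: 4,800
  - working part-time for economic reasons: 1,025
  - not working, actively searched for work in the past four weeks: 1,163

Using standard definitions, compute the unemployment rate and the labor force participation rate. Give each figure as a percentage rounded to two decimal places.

Employed = 24,012 + 1,025 = 25,037 (anyone who worked, including part-time for economic reasons, counts as employed).
Unemployed = 307 + 1,163 = 1,470 (jobless and actively searching, or on temporary layoff).
Labor force = 25,037 + 1,470 = 26,507.
Not in labor force = 1,823 + 391 + 4,800 = 7,014 (those not working and not actively searching are outside the labor force — including those who want a job but have given up searching).
Civilian working-age population = 26,507 + 7,014 = 33,521.
Unemployment rate = 1,470 / 26,507 = 5.55%.
Labor force participation rate = 26,507 / 33,521 = 79.08%.

Unemployment rate ≈ 5.55%; labor force participation rate ≈ 79.08%.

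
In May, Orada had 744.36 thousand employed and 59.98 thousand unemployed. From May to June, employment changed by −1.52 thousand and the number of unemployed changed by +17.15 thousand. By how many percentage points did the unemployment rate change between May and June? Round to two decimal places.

May: labor force = 744.36 + 59.98 = 804.34; u = 59.98/804.34 = 7.46%.
June: labor force = 742.84 + 77.13 = 819.97; u = 77.13/819.97 = 9.41%.
Change = 9.41% − 7.46% = +1.95 pp.

The unemployment rate changed by +1.95 percentage points.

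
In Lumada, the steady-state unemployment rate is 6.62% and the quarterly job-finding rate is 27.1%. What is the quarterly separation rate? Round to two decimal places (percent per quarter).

From u* = s/(s+f): s = u·f/(1−u).
s = 0.0662 × 27.1 / (1 − 0.0662) = 1.7940 / 0.9338 ≈ 1.92% per quarter.

Separation rate ≈ 1.92% per quarter.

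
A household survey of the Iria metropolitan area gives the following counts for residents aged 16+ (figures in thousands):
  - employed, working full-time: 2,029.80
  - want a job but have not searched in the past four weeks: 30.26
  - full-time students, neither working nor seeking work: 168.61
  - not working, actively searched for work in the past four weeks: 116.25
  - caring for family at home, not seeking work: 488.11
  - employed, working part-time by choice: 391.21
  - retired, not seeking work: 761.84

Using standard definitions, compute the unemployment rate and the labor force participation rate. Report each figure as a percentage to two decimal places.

Employed = 2,029.80 + 391.21 = 2,421.01 thousand.
Unemployed = 116.25 thousand.
Labor force = 2,421.01 + 116.25 = 2,537.26 thousand.
Not in labor force = 30.26 + 168.61 + 488.11 + 761.84 = 1,448.82 thousand (those not working and not actively searching are outside the labor force — including those who want a job but have given up searching).
Civilian working-age population = 2,537.26 + 1,448.82 = 3,986.08 thousand.
Unemployment rate = 116.25 / 2,537.26 = 4.58%.
Labor force participation rate = 2,537.26 / 3,986.08 = 63.65%.

Unemployment rate ≈ 4.58%; labor force participation rate ≈ 63.65%.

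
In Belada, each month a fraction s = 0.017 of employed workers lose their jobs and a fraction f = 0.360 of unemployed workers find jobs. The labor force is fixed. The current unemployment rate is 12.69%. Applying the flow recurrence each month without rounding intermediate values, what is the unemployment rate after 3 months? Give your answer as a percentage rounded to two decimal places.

Unemployment rate after three months ≈ 6.49%.

With a fixed labor force, u_{t+1} = u_t + s·(1−u_t) − f·u_t = u_t·(1−s−f) + s.
Here 1−s−f = 0.623 and s = 0.017.
u_1 = 0.126900 × 0.623 + 0.017 = 0.096059.
u_2 = 0.096059 × 0.623 + 0.017 = 0.076845.
u_3 = 0.076845 × 0.623 + 0.017 = 0.064874.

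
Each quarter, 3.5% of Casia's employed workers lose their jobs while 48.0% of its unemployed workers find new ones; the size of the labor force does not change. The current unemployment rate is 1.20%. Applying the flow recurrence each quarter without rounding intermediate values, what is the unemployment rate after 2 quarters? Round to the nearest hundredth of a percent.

Unemployment rate after two quarters ≈ 5.48%.

With a fixed labor force, u_{t+1} = u_t + s·(1−u_t) − f·u_t = u_t·(1−s−f) + s.
Here 1−s−f = 0.485 and s = 0.035.
u_1 = 0.012000 × 0.485 + 0.035 = 0.040820.
u_2 = 0.040820 × 0.485 + 0.035 = 0.054798.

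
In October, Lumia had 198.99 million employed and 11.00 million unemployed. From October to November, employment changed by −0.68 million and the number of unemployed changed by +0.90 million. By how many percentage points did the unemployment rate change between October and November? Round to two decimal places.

The unemployment rate changed by +0.42 percentage points.

October: labor force = 198.99 + 11.00 = 209.99; u = 11.00/209.99 = 5.24%.
November: labor force = 198.31 + 11.90 = 210.21; u = 11.90/210.21 = 5.66%.
Change = 5.66% − 5.24% = +0.42 pp.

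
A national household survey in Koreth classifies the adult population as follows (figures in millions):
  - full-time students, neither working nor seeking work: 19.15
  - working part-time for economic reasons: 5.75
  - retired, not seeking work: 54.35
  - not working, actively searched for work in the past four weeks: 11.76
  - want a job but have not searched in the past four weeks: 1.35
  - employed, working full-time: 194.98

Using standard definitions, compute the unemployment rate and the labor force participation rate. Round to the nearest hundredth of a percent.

Unemployment rate ≈ 5.53%; labor force participation rate ≈ 73.95%.

Employed = 5.75 + 194.98 = 200.73 million (anyone who worked, including part-time for economic reasons, counts as employed).
Unemployed = 11.76 million.
Labor force = 200.73 + 11.76 = 212.49 million.
Not in labor force = 19.15 + 54.35 + 1.35 = 74.85 million (those not working and not actively searching are outside the labor force — including those who want a job but have given up searching).
Civilian working-age population = 212.49 + 74.85 = 287.34 million.
Unemployment rate = 11.76 / 212.49 = 5.53%.
Labor force participation rate = 212.49 / 287.34 = 73.95%.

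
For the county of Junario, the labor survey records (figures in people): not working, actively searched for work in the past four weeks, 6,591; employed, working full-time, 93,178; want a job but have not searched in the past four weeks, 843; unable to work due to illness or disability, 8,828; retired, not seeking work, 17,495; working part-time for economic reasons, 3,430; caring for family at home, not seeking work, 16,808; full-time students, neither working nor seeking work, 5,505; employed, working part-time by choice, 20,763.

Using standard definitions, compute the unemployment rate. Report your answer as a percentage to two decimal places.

Unemployment rate ≈ 5.32%.

Employed = 93,178 + 3,430 + 20,763 = 117,371 (anyone who worked, including part-time for economic reasons, counts as employed).
Unemployed = 6,591.
Labor force = 117,371 + 6,591 = 123,962.
Unemployment rate = 6,591 / 123,962 = 5.32%.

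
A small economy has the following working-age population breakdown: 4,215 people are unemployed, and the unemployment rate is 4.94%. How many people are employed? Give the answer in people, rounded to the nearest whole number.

About 81,109 are employed.

Labor force = U / u = 4,215 / 0.0494 ≈ 85,324.
Employed = labor force − unemployed = 85,324 − 4,215 = 81,109.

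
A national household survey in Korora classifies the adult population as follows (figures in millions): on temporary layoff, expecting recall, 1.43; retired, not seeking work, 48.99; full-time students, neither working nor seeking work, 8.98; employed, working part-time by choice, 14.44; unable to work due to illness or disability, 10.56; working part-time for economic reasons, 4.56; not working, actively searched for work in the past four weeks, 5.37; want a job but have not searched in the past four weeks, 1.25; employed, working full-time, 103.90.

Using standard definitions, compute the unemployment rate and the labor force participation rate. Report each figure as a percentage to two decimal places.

Unemployment rate ≈ 5.24%; labor force participation rate ≈ 65.02%.

Employed = 14.44 + 4.56 + 103.90 = 122.90 million (anyone who worked, including part-time for economic reasons, counts as employed).
Unemployed = 1.43 + 5.37 = 6.80 million (jobless and actively searching, or on temporary layoff).
Labor force = 122.90 + 6.80 = 129.70 million.
Not in labor force = 48.99 + 8.98 + 10.56 + 1.25 = 69.78 million (those not working and not actively searching are outside the labor force — including those who want a job but have given up searching).
Civilian working-age population = 129.70 + 69.78 = 199.48 million.
Unemployment rate = 6.80 / 129.70 = 5.24%.
Labor force participation rate = 129.70 / 199.48 = 65.02%.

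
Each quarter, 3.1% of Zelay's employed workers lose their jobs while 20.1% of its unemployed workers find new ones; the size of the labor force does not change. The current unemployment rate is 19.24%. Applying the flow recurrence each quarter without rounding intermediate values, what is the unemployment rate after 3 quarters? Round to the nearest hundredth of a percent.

With a fixed labor force, u_{t+1} = u_t + s·(1−u_t) − f·u_t = u_t·(1−s−f) + s.
Here 1−s−f = 0.768 and s = 0.031.
u_1 = 0.192400 × 0.768 + 0.031 = 0.178763.
u_2 = 0.178763 × 0.768 + 0.031 = 0.168290.
u_3 = 0.168290 × 0.768 + 0.031 = 0.160247.

Unemployment rate after three quarters ≈ 16.02%.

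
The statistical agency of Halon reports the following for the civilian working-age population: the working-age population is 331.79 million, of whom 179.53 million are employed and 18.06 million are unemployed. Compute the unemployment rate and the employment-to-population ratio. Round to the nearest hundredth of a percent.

Labor force = employed + unemployed = 179.53 + 18.06 = 197.59 million.
Unemployment rate = 18.06 / 197.59 = 9.14%.
Employment-population ratio = 179.53 / 331.79 = 54.11%.

Unemployment rate ≈ 9.14%; employment-population ratio ≈ 54.11%.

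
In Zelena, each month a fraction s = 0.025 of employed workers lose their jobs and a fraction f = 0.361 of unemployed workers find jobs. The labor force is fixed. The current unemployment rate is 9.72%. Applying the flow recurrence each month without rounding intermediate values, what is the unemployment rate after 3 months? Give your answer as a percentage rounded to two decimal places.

With a fixed labor force, u_{t+1} = u_t + s·(1−u_t) − f·u_t = u_t·(1−s−f) + s.
Here 1−s−f = 0.614 and s = 0.025.
u_1 = 0.097200 × 0.614 + 0.025 = 0.084681.
u_2 = 0.084681 × 0.614 + 0.025 = 0.076994.
u_3 = 0.076994 × 0.614 + 0.025 = 0.072274.

Unemployment rate after three months ≈ 7.23%.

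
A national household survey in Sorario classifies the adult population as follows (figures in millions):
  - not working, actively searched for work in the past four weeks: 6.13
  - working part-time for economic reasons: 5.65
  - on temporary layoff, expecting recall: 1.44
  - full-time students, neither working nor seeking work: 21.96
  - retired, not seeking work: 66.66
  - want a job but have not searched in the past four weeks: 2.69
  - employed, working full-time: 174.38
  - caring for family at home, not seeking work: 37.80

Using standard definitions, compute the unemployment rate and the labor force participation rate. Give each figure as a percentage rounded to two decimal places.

Unemployment rate ≈ 4.04%; labor force participation rate ≈ 59.23%.

Employed = 5.65 + 174.38 = 180.03 million (anyone who worked, including part-time for economic reasons, counts as employed).
Unemployed = 6.13 + 1.44 = 7.57 million (jobless and actively searching, or on temporary layoff).
Labor force = 180.03 + 7.57 = 187.60 million.
Not in labor force = 21.96 + 66.66 + 2.69 + 37.80 = 129.11 million (those not working and not actively searching are outside the labor force — including those who want a job but have given up searching).
Civilian working-age population = 187.60 + 129.11 = 316.71 million.
Unemployment rate = 7.57 / 187.60 = 4.04%.
Labor force participation rate = 187.60 / 316.71 = 59.23%.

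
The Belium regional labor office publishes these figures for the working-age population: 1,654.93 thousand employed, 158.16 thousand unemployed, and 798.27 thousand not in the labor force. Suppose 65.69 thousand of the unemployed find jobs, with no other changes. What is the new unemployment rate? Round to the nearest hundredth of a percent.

Initially, labor force = 1,654.93 + 158.16 = 1,813.09 thousand, so u = 158.16/1,813.09 = 8.72%.
After the change, unemployed falls and employed rises by 65.69; labor force unchanged → E = 1,720.62, U = 92.47, labor force = 1,813.09 thousand.
New unemployment rate = 92.47 / 1,813.09 = 5.10%.

New unemployment rate ≈ 5.10%.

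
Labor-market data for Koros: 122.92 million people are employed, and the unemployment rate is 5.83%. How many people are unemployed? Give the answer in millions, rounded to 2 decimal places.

Let U be the number unemployed. The labor force is E + U, and U/(E+U) = 0.0583.
So U = 0.0583 × 122.92 / (1 − 0.0583) = 7.1662 / 0.9417 ≈ 7.61 million.

About 7.61 million are unemployed.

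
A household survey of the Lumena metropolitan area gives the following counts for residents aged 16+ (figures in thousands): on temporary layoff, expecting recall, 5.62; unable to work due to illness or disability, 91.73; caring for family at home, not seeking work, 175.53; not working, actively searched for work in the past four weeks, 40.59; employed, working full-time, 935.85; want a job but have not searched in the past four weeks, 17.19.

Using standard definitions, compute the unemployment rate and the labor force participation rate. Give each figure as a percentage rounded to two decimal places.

Employed = 935.85 thousand.
Unemployed = 5.62 + 40.59 = 46.21 thousand (jobless and actively searching, or on temporary layoff).
Labor force = 935.85 + 46.21 = 982.06 thousand.
Not in labor force = 91.73 + 175.53 + 17.19 = 284.45 thousand (those not working and not actively searching are outside the labor force — including those who want a job but have given up searching).
Civilian working-age population = 982.06 + 284.45 = 1,266.51 thousand.
Unemployment rate = 46.21 / 982.06 = 4.71%.
Labor force participation rate = 982.06 / 1,266.51 = 77.54%.

Unemployment rate ≈ 4.71%; labor force participation rate ≈ 77.54%.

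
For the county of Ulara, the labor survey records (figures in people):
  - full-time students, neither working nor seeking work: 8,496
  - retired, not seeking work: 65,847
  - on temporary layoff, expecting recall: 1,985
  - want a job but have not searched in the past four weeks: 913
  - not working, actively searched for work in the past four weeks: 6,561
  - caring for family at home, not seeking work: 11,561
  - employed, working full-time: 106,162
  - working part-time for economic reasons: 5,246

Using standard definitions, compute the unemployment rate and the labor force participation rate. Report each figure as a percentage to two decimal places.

Employed = 106,162 + 5,246 = 111,408 (anyone who worked, including part-time for economic reasons, counts as employed).
Unemployed = 1,985 + 6,561 = 8,546 (jobless and actively searching, or on temporary layoff).
Labor force = 111,408 + 8,546 = 119,954.
Not in labor force = 8,496 + 65,847 + 913 + 11,561 = 86,817 (those not working and not actively searching are outside the labor force — including those who want a job but have given up searching).
Civilian working-age population = 119,954 + 86,817 = 206,771.
Unemployment rate = 8,546 / 119,954 = 7.12%.
Labor force participation rate = 119,954 / 206,771 = 58.01%.

Unemployment rate ≈ 7.12%; labor force participation rate ≈ 58.01%.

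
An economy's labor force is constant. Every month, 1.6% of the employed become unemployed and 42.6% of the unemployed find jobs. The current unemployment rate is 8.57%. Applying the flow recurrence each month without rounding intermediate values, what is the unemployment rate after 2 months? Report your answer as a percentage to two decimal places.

With a fixed labor force, u_{t+1} = u_t + s·(1−u_t) − f·u_t = u_t·(1−s−f) + s.
Here 1−s−f = 0.558 and s = 0.016.
u_1 = 0.085700 × 0.558 + 0.016 = 0.063821.
u_2 = 0.063821 × 0.558 + 0.016 = 0.051612.

Unemployment rate after two months ≈ 5.16%.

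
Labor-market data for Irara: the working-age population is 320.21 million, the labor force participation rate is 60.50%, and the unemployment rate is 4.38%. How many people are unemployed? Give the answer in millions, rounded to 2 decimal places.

About 8.49 million are unemployed.

Labor force = 0.6050 × 320.21 = 193.73 million.
Unemployed = 0.0438 × 193.73 ≈ 8.49 million.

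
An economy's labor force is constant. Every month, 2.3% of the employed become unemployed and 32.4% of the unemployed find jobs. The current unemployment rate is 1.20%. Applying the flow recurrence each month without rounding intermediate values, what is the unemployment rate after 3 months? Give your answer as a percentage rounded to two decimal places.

Unemployment rate after three months ≈ 5.12%.

With a fixed labor force, u_{t+1} = u_t + s·(1−u_t) − f·u_t = u_t·(1−s−f) + s.
Here 1−s−f = 0.653 and s = 0.023.
u_1 = 0.012000 × 0.653 + 0.023 = 0.030836.
u_2 = 0.030836 × 0.653 + 0.023 = 0.043136.
u_3 = 0.043136 × 0.653 + 0.023 = 0.051168.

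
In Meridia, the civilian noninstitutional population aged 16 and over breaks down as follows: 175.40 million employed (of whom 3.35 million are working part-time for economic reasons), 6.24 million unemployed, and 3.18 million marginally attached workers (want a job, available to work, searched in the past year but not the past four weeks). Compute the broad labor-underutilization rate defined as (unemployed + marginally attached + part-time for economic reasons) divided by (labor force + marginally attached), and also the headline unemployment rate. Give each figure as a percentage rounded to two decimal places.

Labor force = 175.40 + 6.24 = 181.64 million.
Numerator = 6.24 + 3.18 + 3.35 = 12.77 million.
Denominator = 181.64 + 3.18 = 184.82 million.
Broad rate = 12.77 / 184.82 = 6.91%.
Headline unemployment rate = 6.24 / 181.64 = 3.44%.

Broad underutilization rate ≈ 6.91%; headline unemployment rate ≈ 3.44%.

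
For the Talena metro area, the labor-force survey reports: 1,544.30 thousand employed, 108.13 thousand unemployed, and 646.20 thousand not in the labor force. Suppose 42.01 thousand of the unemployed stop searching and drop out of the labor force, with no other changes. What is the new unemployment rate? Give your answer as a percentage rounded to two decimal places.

Initially, labor force = 1,544.30 + 108.13 = 1,652.43 thousand, so u = 108.13/1,652.43 = 6.54%.
After the change, unemployed and labor force both fall by 42.01 → E = 1,544.30, U = 66.12, labor force = 1,610.42 thousand.
New unemployment rate = 66.12 / 1,610.42 = 4.11%.

New unemployment rate ≈ 4.11%.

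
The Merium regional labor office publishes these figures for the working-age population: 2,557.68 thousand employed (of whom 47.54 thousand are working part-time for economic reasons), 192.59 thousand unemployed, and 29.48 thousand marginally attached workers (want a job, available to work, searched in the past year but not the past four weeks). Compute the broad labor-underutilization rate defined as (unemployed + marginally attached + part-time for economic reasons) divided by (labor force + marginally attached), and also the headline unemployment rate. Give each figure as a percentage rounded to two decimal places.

Labor force = 2,557.68 + 192.59 = 2,750.27 thousand.
Numerator = 192.59 + 29.48 + 47.54 = 269.61 thousand.
Denominator = 2,750.27 + 29.48 = 2,779.75 thousand.
Broad rate = 269.61 / 2,779.75 = 9.70%.
Headline unemployment rate = 192.59 / 2,750.27 = 7.00%.

Broad underutilization rate ≈ 9.70%; headline unemployment rate ≈ 7.00%.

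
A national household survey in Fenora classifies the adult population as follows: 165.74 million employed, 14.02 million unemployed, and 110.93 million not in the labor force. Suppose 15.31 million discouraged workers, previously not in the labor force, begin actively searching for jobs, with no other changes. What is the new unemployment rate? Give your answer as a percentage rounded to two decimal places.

New unemployment rate ≈ 15.04%.

Initially, labor force = 165.74 + 14.02 = 179.76 million, so u = 14.02/179.76 = 7.80%.
After the change, unemployed and labor force both rise by 15.31 → E = 165.74, U = 29.33, labor force = 195.07 million.
New unemployment rate = 29.33 / 195.07 = 15.04%.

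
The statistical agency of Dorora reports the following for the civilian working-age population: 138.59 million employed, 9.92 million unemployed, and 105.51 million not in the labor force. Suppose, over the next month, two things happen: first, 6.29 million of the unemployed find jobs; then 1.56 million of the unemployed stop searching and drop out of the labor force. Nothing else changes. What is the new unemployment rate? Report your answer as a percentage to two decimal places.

Initially, labor force = 138.59 + 9.92 = 148.51 million, so u = 9.92/148.51 = 6.68%.
After the first change, unemployed falls and employed rises by 6.29; labor force unchanged → E = 144.88, U = 3.63, labor force = 148.51 million.
After the second change, unemployed and labor force both fall by 1.56 → E = 144.88, U = 2.07, labor force = 146.95 million.
New unemployment rate = 2.07 / 146.95 = 1.41%.

New unemployment rate ≈ 1.41%.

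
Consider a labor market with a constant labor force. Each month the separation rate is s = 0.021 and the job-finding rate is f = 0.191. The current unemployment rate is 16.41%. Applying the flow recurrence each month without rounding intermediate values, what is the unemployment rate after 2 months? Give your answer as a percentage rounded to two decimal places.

With a fixed labor force, u_{t+1} = u_t + s·(1−u_t) − f·u_t = u_t·(1−s−f) + s.
Here 1−s−f = 0.788 and s = 0.021.
u_1 = 0.164100 × 0.788 + 0.021 = 0.150311.
u_2 = 0.150311 × 0.788 + 0.021 = 0.139445.

Unemployment rate after two months ≈ 13.94%.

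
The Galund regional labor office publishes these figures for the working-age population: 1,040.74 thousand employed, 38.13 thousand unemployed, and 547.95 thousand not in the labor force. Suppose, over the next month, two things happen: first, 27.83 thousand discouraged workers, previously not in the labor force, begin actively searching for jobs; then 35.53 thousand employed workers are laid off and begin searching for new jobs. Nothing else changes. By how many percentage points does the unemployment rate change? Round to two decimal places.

Initially, labor force = 1,040.74 + 38.13 = 1,078.87 thousand, so u = 38.13/1,078.87 = 3.53%.
After the first change, unemployed and labor force both rise by 27.83 → E = 1,040.74, U = 65.96, labor force = 1,106.70 thousand.
After the second change, employed falls and unemployed rises by 35.53; labor force unchanged → E = 1,005.21, U = 101.49, labor force = 1,106.70 thousand.
New unemployment rate = 101.49 / 1,106.70 = 9.17%.
Change = 9.17% − 3.53% = +5.64 percentage points.

The unemployment rate changes by +5.64 percentage points.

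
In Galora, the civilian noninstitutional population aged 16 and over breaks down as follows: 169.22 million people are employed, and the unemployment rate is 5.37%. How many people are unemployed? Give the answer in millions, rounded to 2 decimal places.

About 9.60 million are unemployed.

Let U be the number unemployed. The labor force is E + U, and U/(E+U) = 0.0537.
So U = 0.0537 × 169.22 / (1 − 0.0537) = 9.0871 / 0.9463 ≈ 9.60 million.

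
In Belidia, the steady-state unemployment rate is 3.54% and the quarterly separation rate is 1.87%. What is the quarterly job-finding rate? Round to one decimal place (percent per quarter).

From u* = s/(s+f): f = s·(1−u)/u.
f = 1.87 × (1 − 0.0354) / 0.0354 = 1.8038 / 0.0354 ≈ 51.0% per quarter.

Job-finding rate ≈ 51.0% per quarter.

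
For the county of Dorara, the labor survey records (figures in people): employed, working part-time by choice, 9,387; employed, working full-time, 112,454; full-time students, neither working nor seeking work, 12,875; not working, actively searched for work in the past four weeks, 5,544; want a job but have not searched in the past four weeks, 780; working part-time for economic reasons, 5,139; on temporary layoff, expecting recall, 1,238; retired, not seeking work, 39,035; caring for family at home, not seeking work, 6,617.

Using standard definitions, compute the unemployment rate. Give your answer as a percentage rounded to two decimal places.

Unemployment rate ≈ 5.07%.

Employed = 9,387 + 112,454 + 5,139 = 126,980 (anyone who worked, including part-time for economic reasons, counts as employed).
Unemployed = 5,544 + 1,238 = 6,782 (jobless and actively searching, or on temporary layoff).
Labor force = 126,980 + 6,782 = 133,762.
Unemployment rate = 6,782 / 133,762 = 5.07%.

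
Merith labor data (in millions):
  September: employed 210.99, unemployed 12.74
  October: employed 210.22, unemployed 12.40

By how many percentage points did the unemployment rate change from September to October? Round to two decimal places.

September: labor force = 210.99 + 12.74 = 223.73; u = 12.74/223.73 = 5.69%.
October: labor force = 210.22 + 12.40 = 222.62; u = 12.40/222.62 = 5.57%.
Change = 5.57% − 5.69% = −0.12 pp.

The unemployment rate changed by −0.12 percentage points.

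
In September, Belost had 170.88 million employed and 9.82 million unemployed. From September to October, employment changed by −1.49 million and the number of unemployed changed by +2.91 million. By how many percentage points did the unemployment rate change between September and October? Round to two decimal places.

The unemployment rate changed by +1.56 percentage points.

September: labor force = 170.88 + 9.82 = 180.70; u = 9.82/180.70 = 5.43%.
October: labor force = 169.39 + 12.73 = 182.12; u = 12.73/182.12 = 6.99%.
Change = 6.99% − 5.43% = +1.56 pp.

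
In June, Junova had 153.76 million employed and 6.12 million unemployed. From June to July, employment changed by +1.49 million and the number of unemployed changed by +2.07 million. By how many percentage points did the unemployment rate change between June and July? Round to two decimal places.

June: labor force = 153.76 + 6.12 = 159.88; u = 6.12/159.88 = 3.83%.
July: labor force = 155.25 + 8.19 = 163.44; u = 8.19/163.44 = 5.01%.
Change = 5.01% − 3.83% = +1.18 pp.

The unemployment rate changed by +1.18 percentage points.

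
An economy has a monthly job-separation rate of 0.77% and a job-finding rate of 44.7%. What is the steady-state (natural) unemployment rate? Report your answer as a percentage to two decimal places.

At steady state the flows balance: s·E = f·U, so U/(E+U) = s/(s+f).
u* = 0.77 / (0.77 + 44.7) = 0.77 / 45.47 = 1.69%.

Steady-state unemployment rate ≈ 1.69%.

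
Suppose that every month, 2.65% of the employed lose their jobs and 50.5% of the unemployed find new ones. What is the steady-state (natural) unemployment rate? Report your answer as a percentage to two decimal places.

Steady-state unemployment rate ≈ 4.99%.

At steady state the flows balance: s·E = f·U, so U/(E+U) = s/(s+f).
u* = 2.65 / (2.65 + 50.5) = 2.65 / 53.15 = 4.99%.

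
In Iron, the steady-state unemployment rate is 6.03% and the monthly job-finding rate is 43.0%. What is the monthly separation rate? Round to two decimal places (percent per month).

Separation rate ≈ 2.76% per month.

From u* = s/(s+f): s = u·f/(1−u).
s = 0.0603 × 43.0 / (1 − 0.0603) = 2.5929 / 0.9397 ≈ 2.76% per month.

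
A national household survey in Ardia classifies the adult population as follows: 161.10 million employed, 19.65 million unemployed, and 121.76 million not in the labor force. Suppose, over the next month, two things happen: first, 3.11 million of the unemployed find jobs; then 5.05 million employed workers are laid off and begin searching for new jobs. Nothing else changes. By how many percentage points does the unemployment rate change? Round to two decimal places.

The unemployment rate changes by +1.07 percentage points.

Initially, labor force = 161.10 + 19.65 = 180.75 million, so u = 19.65/180.75 = 10.87%.
After the first change, unemployed falls and employed rises by 3.11; labor force unchanged → E = 164.21, U = 16.54, labor force = 180.75 million.
After the second change, employed falls and unemployed rises by 5.05; labor force unchanged → E = 159.16, U = 21.59, labor force = 180.75 million.
New unemployment rate = 21.59 / 180.75 = 11.94%.
Change = 11.94% − 10.87% = +1.07 percentage points.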